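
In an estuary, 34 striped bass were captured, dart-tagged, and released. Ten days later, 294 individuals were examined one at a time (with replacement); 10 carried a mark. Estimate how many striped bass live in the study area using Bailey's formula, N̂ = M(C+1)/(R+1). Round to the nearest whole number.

N ≈ 912

N̂ = 34·(294+1)/(10+1) = 34·295/11 = 10030/11 ≈ 911.8 → 912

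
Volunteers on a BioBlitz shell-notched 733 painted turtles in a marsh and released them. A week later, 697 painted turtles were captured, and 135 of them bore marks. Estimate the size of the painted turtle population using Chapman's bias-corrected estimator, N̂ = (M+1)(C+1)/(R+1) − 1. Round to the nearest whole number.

N̂ = (733+1)(697+1)/(135+1) − 1 = 734·698/136 − 1
= 512332/136 − 1 ≈ 3767.1 − 1 ≈ 3766.1 → 3766

N ≈ 3766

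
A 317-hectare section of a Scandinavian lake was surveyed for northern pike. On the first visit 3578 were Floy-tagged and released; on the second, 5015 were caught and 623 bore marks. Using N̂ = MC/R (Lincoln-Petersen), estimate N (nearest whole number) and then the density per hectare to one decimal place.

density ≈ 90.9 northern pike per hectare

N̂ = 3578·5015/623 = 17943670/623 ≈ 28802.0 → 28802
Density = N̂ / area = 28802 / 317 ≈ 90.86 → 90.9 per hectare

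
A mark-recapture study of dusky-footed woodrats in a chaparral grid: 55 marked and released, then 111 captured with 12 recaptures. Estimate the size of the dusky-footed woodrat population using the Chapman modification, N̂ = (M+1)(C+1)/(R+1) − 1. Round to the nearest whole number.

N ≈ 481

N̂ = (55+1)(111+1)/(12+1) − 1 = 56·112/13 − 1
= 6272/13 − 1 ≈ 482.46 − 1 ≈ 481.46 → 481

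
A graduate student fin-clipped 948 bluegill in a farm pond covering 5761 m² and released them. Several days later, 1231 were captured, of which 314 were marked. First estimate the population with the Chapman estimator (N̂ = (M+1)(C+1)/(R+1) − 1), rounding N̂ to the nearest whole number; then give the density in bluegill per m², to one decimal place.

density ≈ 0.6 bluegill per m²

N̂ = 949·1232/315 − 1 = 1169168/315 − 1 ≈ 3710.6 → 3711
Density = N̂ / area = 3711 / 5761 ≈ 0.64 → 0.6 per m²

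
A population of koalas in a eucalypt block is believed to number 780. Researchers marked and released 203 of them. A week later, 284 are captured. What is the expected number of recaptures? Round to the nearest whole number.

Expected recaptures E[R] = M·C / N.
E[R] = 203 × 284 / 780 = 57652 / 780 ≈ 73.9 → 74

expected recaptures ≈ 74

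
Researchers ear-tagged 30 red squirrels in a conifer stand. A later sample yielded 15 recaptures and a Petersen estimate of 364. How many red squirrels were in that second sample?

C = 182

From N = M·C/R: C = N·R / M = 364·15 / 30 = 5460 / 30 = 182.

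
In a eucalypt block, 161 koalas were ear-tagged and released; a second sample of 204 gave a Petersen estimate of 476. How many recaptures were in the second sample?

R = 69

From N = M·C/R: R = M·C / N = 161·204 / 476 = 32844 / 476 = 69.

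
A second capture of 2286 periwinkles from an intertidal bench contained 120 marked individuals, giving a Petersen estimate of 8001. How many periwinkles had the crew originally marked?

From N = M·C/R: M = N·R / C = 8001·120 / 2286 = 960120 / 2286 = 420.

M = 420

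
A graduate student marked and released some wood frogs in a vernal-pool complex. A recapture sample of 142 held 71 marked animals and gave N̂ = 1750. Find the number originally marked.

From N = M·C/R: M = N·R / C = 1750·71 / 142 = 124250 / 142 = 875.

M = 875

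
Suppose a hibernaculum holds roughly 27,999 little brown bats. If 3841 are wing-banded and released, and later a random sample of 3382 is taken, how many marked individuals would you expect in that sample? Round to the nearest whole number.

The marked fraction of the population is 3841/27999, so in a sample of 3382 expect C·(M/N) marked.
E[R] = 3841 × 3382 / 27999 = 12990262 / 27999 ≈ 464.0 → 464

expected recaptures ≈ 464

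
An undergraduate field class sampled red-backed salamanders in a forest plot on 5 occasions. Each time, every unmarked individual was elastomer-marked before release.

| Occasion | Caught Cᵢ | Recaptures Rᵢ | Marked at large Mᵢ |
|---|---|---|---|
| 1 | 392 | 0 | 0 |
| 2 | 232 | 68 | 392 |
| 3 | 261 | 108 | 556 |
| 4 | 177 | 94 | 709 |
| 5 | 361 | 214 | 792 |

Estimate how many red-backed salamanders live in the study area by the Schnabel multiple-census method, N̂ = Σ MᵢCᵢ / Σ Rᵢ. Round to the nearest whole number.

N ≈ 1338

Σ MᵢCᵢ = 0·392 + 392·232 + 556·261 + 709·177 + 792·361 = 0 + 90944 + 145116 + 125493 + 285912 = 647465
Σ Rᵢ = 0 + 68 + 108 + 94 + 214 = 484
N̂ = 647465 / 484 ≈ 1337.7 → 1338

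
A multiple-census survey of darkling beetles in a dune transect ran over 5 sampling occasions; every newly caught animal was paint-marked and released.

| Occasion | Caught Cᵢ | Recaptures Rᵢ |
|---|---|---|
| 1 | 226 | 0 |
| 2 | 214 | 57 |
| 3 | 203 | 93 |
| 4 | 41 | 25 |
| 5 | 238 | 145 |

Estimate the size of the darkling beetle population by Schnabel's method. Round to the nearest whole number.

N ≈ 836

Marked at large before each occasion: Mᵢ = Σⱼ<ᵢ (Cⱼ − Rⱼ) → M1=0, M2=226, M3=383, M4=493, M5=509
Σ MᵢCᵢ = 0·226 + 226·214 + 383·203 + 493·41 + 509·238 = 0 + 48364 + 77749 + 20213 + 121142 = 267468
Σ Rᵢ = 0 + 57 + 93 + 25 + 145 = 320
N̂ = 267468 / 320 ≈ 835.8 → 836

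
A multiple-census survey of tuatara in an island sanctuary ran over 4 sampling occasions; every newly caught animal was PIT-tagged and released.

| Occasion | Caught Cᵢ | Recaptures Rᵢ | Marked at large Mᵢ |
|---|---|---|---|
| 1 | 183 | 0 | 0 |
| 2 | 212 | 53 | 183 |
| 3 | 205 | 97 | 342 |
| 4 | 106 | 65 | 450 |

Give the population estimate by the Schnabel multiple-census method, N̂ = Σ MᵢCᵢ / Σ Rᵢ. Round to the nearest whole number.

N ≈ 728

Σ MᵢCᵢ = 0·183 + 183·212 + 342·205 + 450·106 = 0 + 38796 + 70110 + 47700 = 156606
Σ Rᵢ = 0 + 53 + 97 + 65 = 215
N̂ = 156606 / 215 ≈ 728.4 → 728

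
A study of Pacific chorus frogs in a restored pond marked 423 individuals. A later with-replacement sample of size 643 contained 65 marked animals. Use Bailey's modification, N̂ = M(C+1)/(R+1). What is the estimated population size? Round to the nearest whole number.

N̂ = 423·(643+1)/(65+1) = 423·644/66 = 272412/66 ≈ 4127.45 → 4127

N ≈ 4127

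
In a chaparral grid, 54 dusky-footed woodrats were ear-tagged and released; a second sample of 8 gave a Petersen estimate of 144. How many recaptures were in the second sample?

R = 3

From N = M·C/R: R = M·C / N = 54·8 / 144 = 432 / 144 = 3.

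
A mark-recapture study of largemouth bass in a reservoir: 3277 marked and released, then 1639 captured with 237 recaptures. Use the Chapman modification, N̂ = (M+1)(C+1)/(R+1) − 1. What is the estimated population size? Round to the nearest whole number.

N ≈ 22,587

N̂ = (3277+1)(1639+1)/(237+1) − 1 = 3278·1640/238 − 1
= 5375920/238 − 1 ≈ 22587.9 − 1 ≈ 22586.9 → 22587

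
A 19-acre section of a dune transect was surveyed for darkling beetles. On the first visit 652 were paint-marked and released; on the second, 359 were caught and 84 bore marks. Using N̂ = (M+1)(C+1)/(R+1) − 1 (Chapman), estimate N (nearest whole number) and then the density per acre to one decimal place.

N̂ = 653·360/85 − 1 = 235080/85 − 1 ≈ 2764.6 → 2765
Density = N̂ / area = 2765 / 19 ≈ 145.53 → 145.5 per acre

density ≈ 145.5 darkling beetles per acre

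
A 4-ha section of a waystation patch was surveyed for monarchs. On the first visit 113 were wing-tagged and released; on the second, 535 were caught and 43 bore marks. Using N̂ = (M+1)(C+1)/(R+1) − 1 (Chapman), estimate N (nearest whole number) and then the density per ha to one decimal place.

density ≈ 347.0 monarchs per ha

N̂ = 114·536/44 − 1 = 61104/44 − 1 ≈ 1387.7 → 1388
Density = N̂ / area = 1388 / 4 = 347.0 per ha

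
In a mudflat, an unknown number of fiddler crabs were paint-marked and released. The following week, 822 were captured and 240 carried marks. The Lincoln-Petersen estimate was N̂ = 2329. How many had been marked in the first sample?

From N = M·C/R: M = N·R / C = 2329·240 / 822 = 558960 / 822 = 680.

M = 680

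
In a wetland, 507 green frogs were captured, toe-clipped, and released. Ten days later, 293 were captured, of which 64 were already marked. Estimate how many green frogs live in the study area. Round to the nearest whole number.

N = (507 × 293) / 64 = 148551 / 64 ≈ 2321.1 → 2321

N ≈ 2321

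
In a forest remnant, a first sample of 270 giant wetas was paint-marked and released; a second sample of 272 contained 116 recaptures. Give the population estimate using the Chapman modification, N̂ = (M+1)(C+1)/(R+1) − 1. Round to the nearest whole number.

N ≈ 631

N̂ = (270+1)(272+1)/(116+1) − 1 = 271·273/117 − 1
= 73983/117 − 1 ≈ 632.3 − 1 ≈ 631.3 → 631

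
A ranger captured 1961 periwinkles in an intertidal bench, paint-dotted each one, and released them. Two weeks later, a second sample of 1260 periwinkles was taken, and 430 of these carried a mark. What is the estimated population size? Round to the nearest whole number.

N ≈ 5746

Lincoln-Petersen assumes M/N = R/C, so N = M·C / R.
N = (1961 × 1260) / 430 = 2470860 / 430 ≈ 5746.2 → 5746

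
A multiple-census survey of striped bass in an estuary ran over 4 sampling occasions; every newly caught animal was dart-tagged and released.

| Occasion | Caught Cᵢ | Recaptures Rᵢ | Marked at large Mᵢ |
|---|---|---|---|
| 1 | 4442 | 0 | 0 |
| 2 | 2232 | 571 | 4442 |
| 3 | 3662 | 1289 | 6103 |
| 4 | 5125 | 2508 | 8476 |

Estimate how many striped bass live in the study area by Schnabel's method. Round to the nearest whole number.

Σ MᵢCᵢ = 0·4442 + 4442·2232 + 6103·3662 + 8476·5125 = 0 + 9914544 + 22349186 + 43439500 = 75703230
Σ Rᵢ = 0 + 571 + 1289 + 2508 = 4368
N̂ = 75703230 / 4368 ≈ 17331.3 → 17331

N ≈ 17,331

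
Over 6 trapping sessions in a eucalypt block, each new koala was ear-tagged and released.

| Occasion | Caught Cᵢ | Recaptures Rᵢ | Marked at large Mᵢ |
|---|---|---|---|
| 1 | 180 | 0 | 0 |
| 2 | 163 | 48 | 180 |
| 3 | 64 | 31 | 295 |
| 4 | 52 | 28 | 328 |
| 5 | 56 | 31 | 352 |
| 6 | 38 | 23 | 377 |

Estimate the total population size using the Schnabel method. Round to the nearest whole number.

N ≈ 617

Σ MᵢCᵢ = 0·180 + 180·163 + 295·64 + 328·52 + 352·56 + 377·38 = 0 + 29340 + 18880 + 17056 + 19712 + 14326 = 99314
Σ Rᵢ = 0 + 48 + 31 + 28 + 31 + 23 = 161
N̂ = 99314 / 161 ≈ 616.9 → 617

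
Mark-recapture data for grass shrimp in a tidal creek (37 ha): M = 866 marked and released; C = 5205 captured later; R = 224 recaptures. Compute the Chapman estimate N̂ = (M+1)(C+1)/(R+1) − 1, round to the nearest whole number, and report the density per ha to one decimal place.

density ≈ 542.1 grass shrimp per ha

N̂ = 867·5206/225 − 1 = 4513602/225 − 1 ≈ 20059.45 → 20059
Density = N̂ / area = 20059 / 37 ≈ 542.14 → 542.1 per ha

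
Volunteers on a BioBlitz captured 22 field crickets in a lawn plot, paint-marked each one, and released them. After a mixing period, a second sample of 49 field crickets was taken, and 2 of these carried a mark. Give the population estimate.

The marked fraction in the recapture sample should equal the marked fraction in the population: 2/49 = 22/N.
N = (22 × 49) / 2 = 1078 / 2 = 539

N = 539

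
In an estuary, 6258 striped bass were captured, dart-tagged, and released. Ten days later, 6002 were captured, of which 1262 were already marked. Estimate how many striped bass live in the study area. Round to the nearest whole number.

N ≈ 29,763

If marked individuals mix randomly, R/C ≈ M/N, giving N ≈ M·C/R.
N = (6258 × 6002) / 1262 = 37560516 / 1262 ≈ 29762.7 → 29763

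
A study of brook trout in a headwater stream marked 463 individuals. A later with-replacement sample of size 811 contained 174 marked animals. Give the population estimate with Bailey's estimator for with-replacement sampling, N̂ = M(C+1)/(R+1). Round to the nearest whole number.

N ≈ 2148

N̂ = 463·(811+1)/(174+1) = 463·812/175 = 375956/175 ≈ 2148.3 → 2148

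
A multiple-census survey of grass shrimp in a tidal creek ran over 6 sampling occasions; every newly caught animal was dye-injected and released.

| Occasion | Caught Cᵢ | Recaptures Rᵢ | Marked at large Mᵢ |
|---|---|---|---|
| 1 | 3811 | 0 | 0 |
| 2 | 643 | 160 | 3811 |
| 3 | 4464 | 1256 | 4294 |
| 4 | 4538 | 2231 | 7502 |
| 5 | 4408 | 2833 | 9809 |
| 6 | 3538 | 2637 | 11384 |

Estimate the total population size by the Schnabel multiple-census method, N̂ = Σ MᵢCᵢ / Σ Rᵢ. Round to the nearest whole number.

N ≈ 15,266

Σ MᵢCᵢ = 0·3811 + 3811·643 + 4294·4464 + 7502·4538 + 9809·4408 + 11384·3538 = 0 + 2450473 + 19168416 + 34044076 + 43238072 + 40276592 = 139177629
Σ Rᵢ = 0 + 160 + 1256 + 2231 + 2833 + 2637 = 9117
N̂ = 139177629 / 9117 ≈ 15265.7 → 15266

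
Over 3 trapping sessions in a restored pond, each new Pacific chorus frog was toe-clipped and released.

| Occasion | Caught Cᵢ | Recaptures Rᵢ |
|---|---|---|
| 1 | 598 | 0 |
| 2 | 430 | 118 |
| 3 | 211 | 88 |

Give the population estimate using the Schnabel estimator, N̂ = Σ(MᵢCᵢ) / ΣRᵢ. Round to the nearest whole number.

N ≈ 2180

Marked at large before each occasion: Mᵢ = Σⱼ<ᵢ (Cⱼ − Rⱼ) → M1=0, M2=598, M3=910
Σ MᵢCᵢ = 0·598 + 598·430 + 910·211 = 0 + 257140 + 192010 = 449150
Σ Rᵢ = 0 + 118 + 88 = 206
N̂ = 449150 / 206 ≈ 2180.3 → 2180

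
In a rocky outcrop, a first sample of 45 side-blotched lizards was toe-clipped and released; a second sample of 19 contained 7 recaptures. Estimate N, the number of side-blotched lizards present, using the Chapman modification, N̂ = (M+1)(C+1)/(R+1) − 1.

N̂ = (45+1)(19+1)/(7+1) − 1 = 46·20/8 − 1
= 920/8 − 1 = 115 − 1 = 114

N = 114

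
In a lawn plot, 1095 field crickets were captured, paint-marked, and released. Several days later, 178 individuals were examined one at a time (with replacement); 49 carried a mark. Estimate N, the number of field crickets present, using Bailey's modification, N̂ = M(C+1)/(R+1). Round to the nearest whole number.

N ≈ 3920

N̂ = 1095·(178+1)/(49+1) = 1095·179/50 = 196005/50 ≈ 3920.1 → 3920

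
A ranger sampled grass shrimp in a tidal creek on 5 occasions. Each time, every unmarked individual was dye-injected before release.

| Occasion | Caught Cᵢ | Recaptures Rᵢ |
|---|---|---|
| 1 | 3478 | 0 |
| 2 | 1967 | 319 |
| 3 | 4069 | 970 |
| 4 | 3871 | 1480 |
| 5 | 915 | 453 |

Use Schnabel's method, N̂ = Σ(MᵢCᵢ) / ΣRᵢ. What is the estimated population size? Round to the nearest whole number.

N ≈ 21,493

Marked at large before each occasion: Mᵢ = Σⱼ<ᵢ (Cⱼ − Rⱼ) → M1=0, M2=3478, M3=5126, M4=8225, M5=10616
Σ MᵢCᵢ = 0·3478 + 3478·1967 + 5126·4069 + 8225·3871 + 10616·915 = 0 + 6841226 + 20857694 + 31838975 + 9713640 = 69251535
Σ Rᵢ = 0 + 319 + 970 + 1480 + 453 = 3222
N̂ = 69251535 / 3222 ≈ 21493.3 → 21493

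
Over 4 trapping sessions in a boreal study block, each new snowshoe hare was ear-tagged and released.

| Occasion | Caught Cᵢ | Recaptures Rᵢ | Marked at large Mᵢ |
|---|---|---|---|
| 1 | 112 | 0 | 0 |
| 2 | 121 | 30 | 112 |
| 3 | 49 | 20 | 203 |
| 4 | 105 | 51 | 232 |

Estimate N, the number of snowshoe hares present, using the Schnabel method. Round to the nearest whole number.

Σ MᵢCᵢ = 0·112 + 112·121 + 203·49 + 232·105 = 0 + 13552 + 9947 + 24360 = 47859
Σ Rᵢ = 0 + 30 + 20 + 51 = 101
N̂ = 47859 / 101 ≈ 473.9 → 474

N ≈ 474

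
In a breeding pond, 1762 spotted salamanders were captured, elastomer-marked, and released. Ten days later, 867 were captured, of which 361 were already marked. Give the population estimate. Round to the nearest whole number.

The marked fraction in the recapture sample should equal the marked fraction in the population: 361/867 = 1762/N.
N = (1762 × 867) / 361 = 1527654 / 361 ≈ 4231.7 → 4232

N ≈ 4232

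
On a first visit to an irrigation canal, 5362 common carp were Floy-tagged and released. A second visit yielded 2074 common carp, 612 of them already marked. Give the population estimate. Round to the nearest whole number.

The marked fraction in the recapture sample should equal the marked fraction in the population: 612/2074 = 5362/N.
N = (5362 × 2074) / 612 = 11120788 / 612 ≈ 18171.2 → 18171

N ≈ 18,171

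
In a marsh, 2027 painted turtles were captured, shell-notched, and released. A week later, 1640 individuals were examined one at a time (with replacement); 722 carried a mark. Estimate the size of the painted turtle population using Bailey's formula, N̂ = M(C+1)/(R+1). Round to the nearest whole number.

N̂ = 2027·(1640+1)/(722+1) = 2027·1641/723 = 3326307/723 ≈ 4600.7 → 4601

N ≈ 4601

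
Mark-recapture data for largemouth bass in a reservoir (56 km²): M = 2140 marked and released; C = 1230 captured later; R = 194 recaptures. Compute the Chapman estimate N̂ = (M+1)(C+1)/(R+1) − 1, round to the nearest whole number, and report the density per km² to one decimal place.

density ≈ 241.3 largemouth bass per km²

N̂ = 2141·1231/195 − 1 = 2635571/195 − 1 ≈ 13514.7 → 13515
Density = N̂ / area = 13515 / 56 ≈ 241.34 → 241.3 per km²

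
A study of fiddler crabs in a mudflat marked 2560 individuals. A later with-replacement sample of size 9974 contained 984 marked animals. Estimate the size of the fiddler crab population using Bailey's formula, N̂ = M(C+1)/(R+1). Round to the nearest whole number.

N̂ = 2560·(9974+1)/(984+1) = 2560·9975/985 = 25536000/985 ≈ 25924.9 → 25925

N ≈ 25,925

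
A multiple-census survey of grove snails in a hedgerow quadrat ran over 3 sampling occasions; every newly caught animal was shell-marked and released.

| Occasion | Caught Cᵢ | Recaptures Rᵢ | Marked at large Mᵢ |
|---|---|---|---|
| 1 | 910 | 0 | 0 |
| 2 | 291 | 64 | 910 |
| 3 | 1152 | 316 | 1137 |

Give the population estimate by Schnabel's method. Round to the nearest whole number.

Σ MᵢCᵢ = 0·910 + 910·291 + 1137·1152 = 0 + 264810 + 1309824 = 1574634
Σ Rᵢ = 0 + 64 + 316 = 380
N̂ = 1574634 / 380 ≈ 4143.8 → 4144

N ≈ 4144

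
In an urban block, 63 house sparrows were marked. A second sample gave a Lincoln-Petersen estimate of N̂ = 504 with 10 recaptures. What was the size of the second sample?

C = 80

From N = M·C/R: C = N·R / M = 504·10 / 63 = 5040 / 63 = 80.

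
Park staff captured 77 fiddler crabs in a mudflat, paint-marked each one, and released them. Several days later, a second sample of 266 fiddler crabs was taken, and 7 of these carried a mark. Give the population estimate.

The marked fraction in the recapture sample should equal the marked fraction in the population: 7/266 = 77/N.
N = (77 × 266) / 7 = 20482 / 7 = 2926

N = 2926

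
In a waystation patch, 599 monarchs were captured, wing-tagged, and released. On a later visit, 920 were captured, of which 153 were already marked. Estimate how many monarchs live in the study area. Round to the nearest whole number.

The marked fraction in the recapture sample should equal the marked fraction in the population: 153/920 = 599/N.
N = (599 × 920) / 153 = 551080 / 153 ≈ 3601.8 → 3602

N ≈ 3602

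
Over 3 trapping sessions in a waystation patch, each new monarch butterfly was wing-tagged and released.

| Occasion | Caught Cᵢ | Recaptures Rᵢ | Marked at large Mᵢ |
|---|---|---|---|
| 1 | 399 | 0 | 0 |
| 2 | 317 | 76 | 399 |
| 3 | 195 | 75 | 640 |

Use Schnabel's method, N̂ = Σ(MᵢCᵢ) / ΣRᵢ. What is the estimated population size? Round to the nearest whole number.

Σ MᵢCᵢ = 0·399 + 399·317 + 640·195 = 0 + 126483 + 124800 = 251283
Σ Rᵢ = 0 + 76 + 75 = 151
N̂ = 251283 / 151 ≈ 1664.1 → 1664

N ≈ 1664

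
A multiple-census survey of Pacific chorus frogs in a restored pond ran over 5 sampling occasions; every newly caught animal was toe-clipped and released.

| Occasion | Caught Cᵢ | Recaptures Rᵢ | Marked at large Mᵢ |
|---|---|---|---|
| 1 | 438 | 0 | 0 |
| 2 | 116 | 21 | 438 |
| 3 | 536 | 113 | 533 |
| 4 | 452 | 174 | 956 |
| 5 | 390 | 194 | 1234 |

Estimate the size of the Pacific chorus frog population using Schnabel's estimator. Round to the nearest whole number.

N ≈ 2490

Σ MᵢCᵢ = 0·438 + 438·116 + 533·536 + 956·452 + 1234·390 = 0 + 50808 + 285688 + 432112 + 481260 = 1249868
Σ Rᵢ = 0 + 21 + 113 + 174 + 194 = 502
N̂ = 1249868 / 502 ≈ 2489.8 → 2490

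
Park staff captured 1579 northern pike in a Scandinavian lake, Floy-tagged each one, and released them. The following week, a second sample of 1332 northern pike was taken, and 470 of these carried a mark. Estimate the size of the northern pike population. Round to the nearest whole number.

N ≈ 4475

If marked individuals mix randomly, R/C ≈ M/N, giving N ≈ M·C/R.
N = (1579 × 1332) / 470 = 2103228 / 470 ≈ 4475.0 → 4475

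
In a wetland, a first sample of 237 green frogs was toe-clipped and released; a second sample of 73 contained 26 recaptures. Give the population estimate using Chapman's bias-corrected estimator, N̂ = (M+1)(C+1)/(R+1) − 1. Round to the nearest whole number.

N ≈ 651

N̂ = (237+1)(73+1)/(26+1) − 1 = 238·74/27 − 1
= 17612/27 − 1 ≈ 652.3 − 1 ≈ 651.3 → 651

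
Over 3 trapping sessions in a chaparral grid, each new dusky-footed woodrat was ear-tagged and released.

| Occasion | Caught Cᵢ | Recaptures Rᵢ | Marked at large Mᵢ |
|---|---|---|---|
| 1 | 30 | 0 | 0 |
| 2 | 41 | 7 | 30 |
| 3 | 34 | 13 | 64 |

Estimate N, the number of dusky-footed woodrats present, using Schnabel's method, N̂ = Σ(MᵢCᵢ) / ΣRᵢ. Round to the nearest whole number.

N ≈ 170

Σ MᵢCᵢ = 0·30 + 30·41 + 64·34 = 0 + 1230 + 2176 = 3406
Σ Rᵢ = 0 + 7 + 13 = 20
N̂ = 3406 / 20 ≈ 170.3 → 170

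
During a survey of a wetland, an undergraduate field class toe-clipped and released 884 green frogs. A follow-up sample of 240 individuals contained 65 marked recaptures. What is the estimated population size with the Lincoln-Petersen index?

N = 3264

N = (884 × 240) / 65 = 212160 / 65 = 3264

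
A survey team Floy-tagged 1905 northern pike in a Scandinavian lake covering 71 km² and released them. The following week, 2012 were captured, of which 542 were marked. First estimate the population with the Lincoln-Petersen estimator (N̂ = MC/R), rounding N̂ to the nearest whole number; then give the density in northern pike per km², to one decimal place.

density ≈ 99.6 northern pike per km²

N̂ = 1905·2012/542 = 3832860/542 ≈ 7071.7 → 7072
Density = N̂ / area = 7072 / 71 ≈ 99.61 → 99.6 per km²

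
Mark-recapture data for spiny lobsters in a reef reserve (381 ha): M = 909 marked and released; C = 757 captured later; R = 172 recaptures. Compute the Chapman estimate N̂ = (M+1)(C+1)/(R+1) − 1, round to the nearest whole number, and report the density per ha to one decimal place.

density ≈ 10.5 spiny lobsters per ha

N̂ = 910·758/173 − 1 = 689780/173 − 1 ≈ 3986.2 → 3986
Density = N̂ / area = 3986 / 381 ≈ 10.46 → 10.5 per ha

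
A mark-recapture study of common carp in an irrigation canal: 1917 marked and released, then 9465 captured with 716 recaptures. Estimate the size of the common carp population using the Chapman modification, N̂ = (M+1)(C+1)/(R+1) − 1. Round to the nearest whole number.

N ≈ 25,321

N̂ = (1917+1)(9465+1)/(716+1) − 1 = 1918·9466/717 − 1
= 18155788/717 − 1 ≈ 25321.9 − 1 ≈ 25320.9 → 25321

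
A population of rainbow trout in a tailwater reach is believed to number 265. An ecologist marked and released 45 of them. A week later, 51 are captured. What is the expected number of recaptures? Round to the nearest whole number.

expected recaptures ≈ 9

Expected recaptures E[R] = M·C / N.
E[R] = 45 × 51 / 265 = 2295 / 265 ≈ 8.7 → 9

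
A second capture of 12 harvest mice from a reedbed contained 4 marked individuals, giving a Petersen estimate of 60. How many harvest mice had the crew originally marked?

From N = M·C/R: M = N·R / C = 60·4 / 12 = 240 / 12 = 20.

M = 20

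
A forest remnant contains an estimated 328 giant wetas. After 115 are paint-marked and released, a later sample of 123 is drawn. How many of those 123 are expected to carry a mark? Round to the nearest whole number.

Expected recaptures E[R] = M·C / N.
E[R] = 115 × 123 / 328 = 14145 / 328 ≈ 43.1 → 43

expected recaptures ≈ 43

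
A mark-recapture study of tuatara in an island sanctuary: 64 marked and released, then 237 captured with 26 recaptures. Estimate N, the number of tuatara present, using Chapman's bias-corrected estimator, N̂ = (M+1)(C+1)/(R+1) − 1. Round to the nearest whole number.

N̂ = (64+1)(237+1)/(26+1) − 1 = 65·238/27 − 1
= 15470/27 − 1 ≈ 573.0 − 1 ≈ 572.0 → 572

N ≈ 572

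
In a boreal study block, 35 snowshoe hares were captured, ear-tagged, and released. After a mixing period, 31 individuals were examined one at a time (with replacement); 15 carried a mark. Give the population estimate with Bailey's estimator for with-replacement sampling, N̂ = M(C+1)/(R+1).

N̂ = 35·(31+1)/(15+1) = 35·32/16 = 1120/16 = 70

N = 70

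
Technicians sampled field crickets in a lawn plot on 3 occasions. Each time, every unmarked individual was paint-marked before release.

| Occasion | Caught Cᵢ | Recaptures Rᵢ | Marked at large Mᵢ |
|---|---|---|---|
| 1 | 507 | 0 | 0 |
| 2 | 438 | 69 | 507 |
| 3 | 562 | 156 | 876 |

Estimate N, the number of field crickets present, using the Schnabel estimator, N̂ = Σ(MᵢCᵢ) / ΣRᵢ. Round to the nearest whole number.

N ≈ 3175

Σ MᵢCᵢ = 0·507 + 507·438 + 876·562 = 0 + 222066 + 492312 = 714378
Σ Rᵢ = 0 + 69 + 156 = 225
N̂ = 714378 / 225 ≈ 3175.0 → 3175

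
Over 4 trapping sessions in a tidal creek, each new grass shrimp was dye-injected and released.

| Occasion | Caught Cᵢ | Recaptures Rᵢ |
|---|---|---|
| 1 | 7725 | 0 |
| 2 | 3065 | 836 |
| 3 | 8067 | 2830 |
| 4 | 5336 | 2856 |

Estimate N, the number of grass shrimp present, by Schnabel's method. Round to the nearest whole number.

Marked at large before each occasion: Mᵢ = Σⱼ<ᵢ (Cⱼ − Rⱼ) → M1=0, M2=7725, M3=9954, M4=15191
Σ MᵢCᵢ = 0·7725 + 7725·3065 + 9954·8067 + 15191·5336 = 0 + 23677125 + 80298918 + 81059176 = 185035219
Σ Rᵢ = 0 + 836 + 2830 + 2856 = 6522
N̂ = 185035219 / 6522 ≈ 28370.9 → 28371

N ≈ 28,371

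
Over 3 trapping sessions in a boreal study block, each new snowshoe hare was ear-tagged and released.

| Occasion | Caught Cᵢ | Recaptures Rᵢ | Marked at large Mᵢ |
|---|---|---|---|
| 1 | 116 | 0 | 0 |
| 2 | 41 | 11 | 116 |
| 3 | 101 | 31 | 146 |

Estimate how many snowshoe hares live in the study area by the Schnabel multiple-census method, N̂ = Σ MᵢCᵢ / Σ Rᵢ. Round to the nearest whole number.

N ≈ 464

Σ MᵢCᵢ = 0·116 + 116·41 + 146·101 = 0 + 4756 + 14746 = 19502
Σ Rᵢ = 0 + 11 + 31 = 42
N̂ = 19502 / 42 ≈ 464.3 → 464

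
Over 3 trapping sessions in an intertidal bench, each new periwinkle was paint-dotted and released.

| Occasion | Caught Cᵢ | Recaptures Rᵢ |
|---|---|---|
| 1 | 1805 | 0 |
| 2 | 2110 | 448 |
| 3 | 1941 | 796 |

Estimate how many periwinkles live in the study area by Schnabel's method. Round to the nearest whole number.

Marked at large before each occasion: Mᵢ = Σⱼ<ᵢ (Cⱼ − Rⱼ) → M1=0, M2=1805, M3=3467
Σ MᵢCᵢ = 0·1805 + 1805·2110 + 3467·1941 = 0 + 3808550 + 6729447 = 10537997
Σ Rᵢ = 0 + 448 + 796 = 1244
N̂ = 10537997 / 1244 ≈ 8471.1 → 8471

N ≈ 8471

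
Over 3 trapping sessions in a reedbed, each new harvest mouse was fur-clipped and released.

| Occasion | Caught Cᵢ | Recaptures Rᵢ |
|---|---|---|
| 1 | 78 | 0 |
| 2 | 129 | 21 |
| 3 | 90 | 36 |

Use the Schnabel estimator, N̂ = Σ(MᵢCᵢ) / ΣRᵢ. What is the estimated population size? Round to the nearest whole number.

Marked at large before each occasion: Mᵢ = Σⱼ<ᵢ (Cⱼ − Rⱼ) → M1=0, M2=78, M3=186
Σ MᵢCᵢ = 0·78 + 78·129 + 186·90 = 0 + 10062 + 16740 = 26802
Σ Rᵢ = 0 + 21 + 36 = 57
N̂ = 26802 / 57 ≈ 470.2 → 470

N ≈ 470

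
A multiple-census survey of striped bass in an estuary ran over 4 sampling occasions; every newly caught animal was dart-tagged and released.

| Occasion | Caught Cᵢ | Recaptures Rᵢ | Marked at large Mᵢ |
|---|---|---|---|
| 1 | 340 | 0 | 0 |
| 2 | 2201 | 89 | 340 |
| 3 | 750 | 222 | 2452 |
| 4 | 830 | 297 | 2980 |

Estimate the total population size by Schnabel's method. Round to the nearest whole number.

Σ MᵢCᵢ = 0·340 + 340·2201 + 2452·750 + 2980·830 = 0 + 748340 + 1839000 + 2473400 = 5060740
Σ Rᵢ = 0 + 89 + 222 + 297 = 608
N̂ = 5060740 / 608 ≈ 8323.6 → 8324

N ≈ 8324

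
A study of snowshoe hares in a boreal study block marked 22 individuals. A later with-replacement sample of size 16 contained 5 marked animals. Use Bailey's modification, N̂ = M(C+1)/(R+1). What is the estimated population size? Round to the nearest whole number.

N ≈ 62

N̂ = 22·(16+1)/(5+1) = 22·17/6 = 374/6 ≈ 62.3 → 62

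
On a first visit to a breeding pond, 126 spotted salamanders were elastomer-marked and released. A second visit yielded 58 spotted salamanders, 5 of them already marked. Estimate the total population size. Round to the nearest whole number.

N = (126 × 58) / 5 = 7308 / 5 ≈ 1461.6 → 1462

N ≈ 1462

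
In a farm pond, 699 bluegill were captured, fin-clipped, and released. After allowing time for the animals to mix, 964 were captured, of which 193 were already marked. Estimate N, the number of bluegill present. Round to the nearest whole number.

N = (699 × 964) / 193 = 673836 / 193 ≈ 3491.4 → 3491

N ≈ 3491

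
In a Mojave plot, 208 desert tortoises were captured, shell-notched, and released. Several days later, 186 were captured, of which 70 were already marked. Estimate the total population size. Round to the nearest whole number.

The marked fraction in the recapture sample should equal the marked fraction in the population: 70/186 = 208/N.
N = (208 × 186) / 70 = 38688 / 70 ≈ 552.7 → 553

N ≈ 553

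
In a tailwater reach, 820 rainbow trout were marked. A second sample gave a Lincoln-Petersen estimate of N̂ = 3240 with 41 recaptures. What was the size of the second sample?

From N = M·C/R: C = N·R / M = 3240·41 / 820 = 132840 / 820 = 162.

C = 162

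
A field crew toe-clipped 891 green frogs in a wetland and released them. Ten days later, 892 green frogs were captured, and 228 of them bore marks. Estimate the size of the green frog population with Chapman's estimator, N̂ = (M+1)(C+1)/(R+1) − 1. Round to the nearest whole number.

N̂ = (891+1)(892+1)/(228+1) − 1 = 892·893/229 − 1
= 796556/229 − 1 ≈ 3478.4 − 1 ≈ 3477.4 → 3477

N ≈ 3477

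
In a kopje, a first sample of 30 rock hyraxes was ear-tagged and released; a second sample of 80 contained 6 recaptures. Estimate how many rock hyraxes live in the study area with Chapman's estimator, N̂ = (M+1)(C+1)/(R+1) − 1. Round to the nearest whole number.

N̂ = (30+1)(80+1)/(6+1) − 1 = 31·81/7 − 1
= 2511/7 − 1 ≈ 358.7 − 1 ≈ 357.7 → 358

N ≈ 358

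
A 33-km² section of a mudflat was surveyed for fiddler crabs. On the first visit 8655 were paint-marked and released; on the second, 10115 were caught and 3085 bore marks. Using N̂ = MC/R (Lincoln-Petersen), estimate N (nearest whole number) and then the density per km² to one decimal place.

N̂ = 8655·10115/3085 = 87545325/3085 ≈ 28377.7 → 28378
Density = N̂ / area = 28378 / 33 ≈ 859.94 → 859.9 per km²

density ≈ 859.9 fiddler crabs per km²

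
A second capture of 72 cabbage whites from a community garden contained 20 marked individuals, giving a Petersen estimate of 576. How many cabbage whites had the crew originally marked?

M = 160

From N = M·C/R: M = N·R / C = 576·20 / 72 = 11520 / 72 = 160.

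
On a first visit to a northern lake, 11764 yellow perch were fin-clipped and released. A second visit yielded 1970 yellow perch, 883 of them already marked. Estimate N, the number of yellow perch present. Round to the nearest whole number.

N ≈ 26,246

Lincoln-Petersen assumes M/N = R/C, so N = M·C / R.
N = (11764 × 1970) / 883 = 23175080 / 883 ≈ 26245.8 → 26246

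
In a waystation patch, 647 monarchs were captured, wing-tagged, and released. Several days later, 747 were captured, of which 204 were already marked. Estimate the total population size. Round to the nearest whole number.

N ≈ 2369

If marked individuals mix randomly, R/C ≈ M/N, giving N ≈ M·C/R.
N = (647 × 747) / 204 = 483309 / 204 ≈ 2369.2 → 2369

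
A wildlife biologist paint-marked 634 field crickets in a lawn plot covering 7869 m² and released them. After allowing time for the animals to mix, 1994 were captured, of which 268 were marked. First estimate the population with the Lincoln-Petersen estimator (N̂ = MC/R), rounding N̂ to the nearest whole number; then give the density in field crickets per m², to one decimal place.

density ≈ 0.6 field crickets per m²

N̂ = 634·1994/268 = 1264196/268 ≈ 4717.1 → 4717
Density = N̂ / area = 4717 / 7869 ≈ 0.60 → 0.6 per m²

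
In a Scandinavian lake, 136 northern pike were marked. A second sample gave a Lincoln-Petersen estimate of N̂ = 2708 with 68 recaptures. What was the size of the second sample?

C = 1354

From N = M·C/R: C = N·R / M = 2708·68 / 136 = 184144 / 136 = 1354.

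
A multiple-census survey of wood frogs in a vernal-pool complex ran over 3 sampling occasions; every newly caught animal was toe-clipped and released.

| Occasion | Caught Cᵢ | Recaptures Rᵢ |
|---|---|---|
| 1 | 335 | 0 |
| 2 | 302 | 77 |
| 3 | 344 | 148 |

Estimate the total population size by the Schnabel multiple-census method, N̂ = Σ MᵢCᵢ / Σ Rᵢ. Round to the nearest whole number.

N ≈ 1306

Marked at large before each occasion: Mᵢ = Σⱼ<ᵢ (Cⱼ − Rⱼ) → M1=0, M2=335, M3=560
Σ MᵢCᵢ = 0·335 + 335·302 + 560·344 = 0 + 101170 + 192640 = 293810
Σ Rᵢ = 0 + 77 + 148 = 225
N̂ = 293810 / 225 ≈ 1305.8 → 1306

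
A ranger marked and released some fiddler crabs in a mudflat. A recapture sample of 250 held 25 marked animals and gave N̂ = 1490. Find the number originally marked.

From N = M·C/R: M = N·R / C = 1490·25 / 250 = 37250 / 250 = 149.

M = 149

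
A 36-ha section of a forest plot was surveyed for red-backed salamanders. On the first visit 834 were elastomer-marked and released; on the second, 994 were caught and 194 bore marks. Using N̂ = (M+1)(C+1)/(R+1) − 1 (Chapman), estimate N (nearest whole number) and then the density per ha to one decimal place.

density ≈ 118.3 red-backed salamanders per ha

N̂ = 835·995/195 − 1 = 830825/195 − 1 ≈ 4259.6 → 4260
Density = N̂ / area = 4260 / 36 ≈ 118.33 → 118.3 per ha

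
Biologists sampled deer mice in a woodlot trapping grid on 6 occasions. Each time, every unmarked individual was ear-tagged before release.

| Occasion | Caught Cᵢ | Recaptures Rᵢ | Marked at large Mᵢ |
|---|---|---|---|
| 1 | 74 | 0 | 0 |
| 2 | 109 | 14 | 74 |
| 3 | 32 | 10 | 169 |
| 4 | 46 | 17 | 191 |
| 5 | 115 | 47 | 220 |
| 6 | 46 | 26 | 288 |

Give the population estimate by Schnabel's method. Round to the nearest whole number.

Σ MᵢCᵢ = 0·74 + 74·109 + 169·32 + 191·46 + 220·115 + 288·46 = 0 + 8066 + 5408 + 8786 + 25300 + 13248 = 60808
Σ Rᵢ = 0 + 14 + 10 + 17 + 47 + 26 = 114
N̂ = 60808 / 114 ≈ 533.4 → 533

N ≈ 533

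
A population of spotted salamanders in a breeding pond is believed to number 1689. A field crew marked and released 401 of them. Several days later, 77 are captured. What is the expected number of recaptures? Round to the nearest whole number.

expected recaptures ≈ 18

Expected recaptures E[R] = M·C / N.
E[R] = 401 × 77 / 1689 = 30877 / 1689 ≈ 18.3 → 18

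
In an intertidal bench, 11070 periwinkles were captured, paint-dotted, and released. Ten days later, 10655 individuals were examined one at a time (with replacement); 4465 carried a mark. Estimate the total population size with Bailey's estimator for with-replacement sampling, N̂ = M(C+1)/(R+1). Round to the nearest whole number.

N ≈ 26,413

N̂ = 11070·(10655+1)/(4465+1) = 11070·10656/4466 = 117961920/4466 ≈ 26413.3 → 26413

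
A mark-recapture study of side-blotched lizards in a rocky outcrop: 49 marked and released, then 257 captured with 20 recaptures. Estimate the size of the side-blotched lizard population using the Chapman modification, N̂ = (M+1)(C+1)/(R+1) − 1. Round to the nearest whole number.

N ≈ 613

N̂ = (49+1)(257+1)/(20+1) − 1 = 50·258/21 − 1
= 12900/21 − 1 ≈ 614.3 − 1 ≈ 613.3 → 613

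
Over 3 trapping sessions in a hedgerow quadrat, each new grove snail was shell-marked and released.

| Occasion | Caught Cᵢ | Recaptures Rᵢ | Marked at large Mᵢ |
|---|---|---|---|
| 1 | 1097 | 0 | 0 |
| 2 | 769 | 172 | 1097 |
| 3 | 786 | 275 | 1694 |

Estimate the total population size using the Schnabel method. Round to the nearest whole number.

N ≈ 4866

Σ MᵢCᵢ = 0·1097 + 1097·769 + 1694·786 = 0 + 843593 + 1331484 = 2175077
Σ Rᵢ = 0 + 172 + 275 = 447
N̂ = 2175077 / 447 ≈ 4865.9 → 4866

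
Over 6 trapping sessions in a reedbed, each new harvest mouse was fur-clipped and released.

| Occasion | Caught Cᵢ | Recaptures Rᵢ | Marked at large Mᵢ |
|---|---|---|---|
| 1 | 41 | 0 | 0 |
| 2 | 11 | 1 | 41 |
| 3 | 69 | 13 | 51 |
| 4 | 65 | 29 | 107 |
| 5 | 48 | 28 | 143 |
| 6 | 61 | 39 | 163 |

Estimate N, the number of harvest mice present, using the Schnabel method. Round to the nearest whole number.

N ≈ 252

Σ MᵢCᵢ = 0·41 + 41·11 + 51·69 + 107·65 + 143·48 + 163·61 = 0 + 451 + 3519 + 6955 + 6864 + 9943 = 27732
Σ Rᵢ = 0 + 1 + 13 + 29 + 28 + 39 = 110
N̂ = 27732 / 110 ≈ 252.1 → 252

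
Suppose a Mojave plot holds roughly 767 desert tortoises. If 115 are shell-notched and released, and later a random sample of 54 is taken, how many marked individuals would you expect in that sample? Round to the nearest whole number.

expected recaptures ≈ 8

The marked fraction of the population is 115/767, so in a sample of 54 expect C·(M/N) marked.
E[R] = 115 × 54 / 767 = 6210 / 767 ≈ 8.1 → 8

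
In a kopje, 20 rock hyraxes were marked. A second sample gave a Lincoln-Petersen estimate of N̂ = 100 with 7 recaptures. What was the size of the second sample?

From N = M·C/R: C = N·R / M = 100·7 / 20 = 700 / 20 = 35.

C = 35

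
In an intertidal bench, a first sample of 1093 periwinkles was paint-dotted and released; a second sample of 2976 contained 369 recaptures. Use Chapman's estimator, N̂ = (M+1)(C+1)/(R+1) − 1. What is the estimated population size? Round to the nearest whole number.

N̂ = (1093+1)(2976+1)/(369+1) − 1 = 1094·2977/370 − 1
= 3256838/370 − 1 ≈ 8802.3 − 1 ≈ 8801.3 → 8801

N ≈ 8801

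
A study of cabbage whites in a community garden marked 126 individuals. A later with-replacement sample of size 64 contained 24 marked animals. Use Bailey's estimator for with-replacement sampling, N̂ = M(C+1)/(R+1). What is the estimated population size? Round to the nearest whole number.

N ≈ 328

N̂ = 126·(64+1)/(24+1) = 126·65/25 = 8190/25 ≈ 327.6 → 328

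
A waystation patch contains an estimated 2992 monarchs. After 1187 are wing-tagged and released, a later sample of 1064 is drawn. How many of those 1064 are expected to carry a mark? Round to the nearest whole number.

expected recaptures ≈ 422

Expected recaptures E[R] = M·C / N.
E[R] = 1187 × 1064 / 2992 = 1262968 / 2992 ≈ 422.1 → 422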